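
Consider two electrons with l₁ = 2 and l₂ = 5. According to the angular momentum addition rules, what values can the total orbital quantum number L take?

L = 3, 4, 5, 6, 7

By the triangle rule, |l₁ − l₂| ≤ L ≤ l₁ + l₂.
Allowed values: L = 3, 4, 5, 6, 7.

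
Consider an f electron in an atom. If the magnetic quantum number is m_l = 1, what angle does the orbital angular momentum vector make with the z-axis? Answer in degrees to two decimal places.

An f state has l = 3.
|L| = ℏ√(l(l+1)) = 2√3 ℏ.
L_z = m_l ℏ = 1ℏ.
cos θ = L_z/|L| = 1/√12, so θ ≈ 73.22°.

θ ≈ 73.22°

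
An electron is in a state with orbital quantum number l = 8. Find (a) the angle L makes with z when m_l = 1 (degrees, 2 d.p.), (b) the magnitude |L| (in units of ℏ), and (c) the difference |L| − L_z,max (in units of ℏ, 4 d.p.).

θ(m_l=1) ≈ 83.23°; |L| = 6√2 ℏ ≈ 8.485ℏ; |L|−L_z,max ≈ 0.4853ℏ

For m_l = 1: cos θ = 1/√72, θ ≈ 83.23°.
|L| = ℏ√(8·9) = 6√2 ℏ ≈ 8.485ℏ.
|L| − L_z,max = (6√2 − 8)ℏ ≈ 0.4853ℏ.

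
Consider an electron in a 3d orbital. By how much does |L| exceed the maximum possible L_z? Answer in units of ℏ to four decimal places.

|L| − L_z,max ≈ 0.4495ℏ

3d means n = 3, l = 2.
|L| = √6 ℏ ≈ 2.4495ℏ, while L_z,max = lℏ = 2ℏ.
The difference is (√6 − 2)ℏ ≈ 0.4495ℏ.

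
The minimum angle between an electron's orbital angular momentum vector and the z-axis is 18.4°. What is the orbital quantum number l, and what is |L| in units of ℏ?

cos²θ_min = l/(l+1) = 0.9004.
l = cos²θ/sin²θ ≈ 9.
Then |L| = ℏ√(9·10) = 3√10 ℏ.

l = 9, |L| = 3√10 ℏ ≈ 9.487ℏ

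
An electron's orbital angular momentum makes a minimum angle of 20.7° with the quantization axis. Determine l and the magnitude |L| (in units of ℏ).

l = 7, |L| = 2√14 ℏ ≈ 7.483ℏ

At minimum angle, m_l = l, so cos θ = l/√(l(l+1)); cos²θ = l/(l+1) = 0.8751.
l = cos²θ/sin²θ ≈ 7.
Then |L| = ℏ√(7·8) = 2√14 ℏ.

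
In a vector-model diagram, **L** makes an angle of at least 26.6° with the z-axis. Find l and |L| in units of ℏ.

cos θ_min = l/√(l(l+1)) = √(l/(l+1)), so l/(l+1) = cos²(26.6°) = 0.7995.
l = cos²θ/sin²θ ≈ 4.
Then |L| = ℏ√(4·5) = 2√5 ℏ.

l = 4, |L| = 2√5 ℏ ≈ 4.472ℏ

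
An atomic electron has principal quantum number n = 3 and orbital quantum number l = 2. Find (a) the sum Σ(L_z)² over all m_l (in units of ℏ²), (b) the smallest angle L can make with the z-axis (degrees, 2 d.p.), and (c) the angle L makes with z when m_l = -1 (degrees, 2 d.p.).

Σ(L_z)² = 10 ℏ²; θ_min ≈ 35.26°; θ(m_l=-1) ≈ 114.09°

Σ m_l² = 10, so Σ(L_z)² = 10 ℏ².
cos θ_min = 2/√6, so θ_min ≈ 35.26°.
For m_l = -1: cos θ = -1/√6, θ ≈ 114.09°.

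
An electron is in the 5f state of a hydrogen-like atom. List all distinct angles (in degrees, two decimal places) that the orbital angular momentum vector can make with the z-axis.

θ ∈ {30.00°, 54.74°, 73.22°, 90.00°, 106.78°, 125.26°, 150.00°}

For 5f, l = 3.
|L| = ℏ√(l(l+1)) = 2√3 ℏ.
cos θ = m_l/√12 for each m_l ∈ {-3, -2, -1, 0, 1, 2, 3}.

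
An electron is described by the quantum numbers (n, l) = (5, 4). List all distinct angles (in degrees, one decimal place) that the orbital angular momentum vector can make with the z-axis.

θ ∈ {26.6°, 47.9°, 63.4°, 77.1°, 90.0°, 102.9°, 116.6°, 132.1°, 153.4°}

|L| = √(l(l+1)) ℏ = 2√5 ℏ.
cos θ = m_l/√20 for each m_l ∈ {-4, -3, -2, -1, 0, 1, 2, 3, 4}.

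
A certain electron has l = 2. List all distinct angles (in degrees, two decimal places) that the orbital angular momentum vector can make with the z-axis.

|L| = √(l(l+1)) ℏ = √6 ℏ.
cos θ = m_l/√6 for each m_l ∈ {-2, -1, 0, 1, 2}.

θ ∈ {35.26°, 65.91°, 90.00°, 114.09°, 144.74°}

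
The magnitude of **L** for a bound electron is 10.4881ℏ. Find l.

l = 10

Since |L|² = l(l+1)ℏ², l(l+1) = 110.
Solving: l = 10.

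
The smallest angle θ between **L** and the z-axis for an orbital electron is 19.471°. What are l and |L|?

l = 8, |L| = 6√2 ℏ ≈ 8.485ℏ

cos²θ_min = l/(l+1) = 0.8889.
l = cos²θ/sin²θ ≈ 8.
Then |L| = ℏ√(8·9) = 6√2 ℏ.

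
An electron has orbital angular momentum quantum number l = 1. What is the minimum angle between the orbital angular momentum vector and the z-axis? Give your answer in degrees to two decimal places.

θ_min ≈ 45.00°

|L|² = l(l+1)ℏ² = 2ℏ², so |L| = √2 ℏ.
The smallest angle corresponds to the largest L_z, i.e. m_l = l = 1, giving L_z = 1ℏ.
cos θ_min = 1/√2, so θ_min ≈ 45.00°.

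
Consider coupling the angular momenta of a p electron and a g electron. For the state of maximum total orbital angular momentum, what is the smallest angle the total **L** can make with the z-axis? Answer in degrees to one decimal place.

The total orbital quantum number L ranges from |l₁ − l₂| to l₁ + l₂ in integer steps.
So L can be 3, 4, 5.
The maximum is L = 5, with |L_tot| = ℏ√(5·6) = √30 ℏ.
The minimum angle with z is arccos(5/√30) ≈ 24.1°.

θ_min ≈ 24.1°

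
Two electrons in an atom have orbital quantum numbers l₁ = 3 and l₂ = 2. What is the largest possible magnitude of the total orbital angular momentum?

|L_tot|_max = √30 ℏ ≈ 5.477ℏ

The total orbital quantum number L ranges from |l₁ − l₂| to l₁ + l₂ in integer steps.
So L can be 1, 2, 3, 4, 5.
The largest magnitude corresponds to L = 5: |L_tot| = ℏ√(5·6) = √30 ℏ.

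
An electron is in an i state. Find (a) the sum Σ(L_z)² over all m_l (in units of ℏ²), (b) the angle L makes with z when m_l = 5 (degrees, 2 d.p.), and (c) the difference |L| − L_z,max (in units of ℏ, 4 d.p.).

For an i orbital, l = 6.
Σ m_l² = 182, so Σ(L_z)² = 182 ℏ².
For m_l = 5: cos θ = 5/√42, θ ≈ 39.51°.
|L| − L_z,max = (√42 − 6)ℏ ≈ 0.4807ℏ.

Σ(L_z)² = 182 ℏ²; θ(m_l=5) ≈ 39.51°; |L|−L_z,max ≈ 0.4807ℏ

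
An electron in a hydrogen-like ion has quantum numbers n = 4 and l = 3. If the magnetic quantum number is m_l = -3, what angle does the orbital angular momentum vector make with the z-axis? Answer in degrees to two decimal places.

|L|² = l(l+1)ℏ² = 12ℏ², so |L| = 2√3 ℏ.
L_z = m_l ℏ = −3ℏ.
cos θ = L_z/|L| = -3/√12, so θ ≈ 150.00°.

θ ≈ 150.00°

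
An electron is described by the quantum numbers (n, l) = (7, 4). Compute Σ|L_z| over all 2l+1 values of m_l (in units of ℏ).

m_l runs from −4 to 4, i.e. {-4, -3, -2, -1, 0, 1, 2, 3, 4}.
Σ|m_l| = 2·4(4+1)/2 = 20.

Σ|L_z| = 20 ℏ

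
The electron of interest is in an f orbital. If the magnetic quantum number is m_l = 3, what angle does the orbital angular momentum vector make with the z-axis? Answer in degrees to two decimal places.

θ ≈ 30.00°

For an f orbital, l = 3.
|L|² = l(l+1)ℏ² = 12ℏ², so |L| = 2√3 ℏ.
L_z = m_l ℏ = 3ℏ.
cos θ = L_z/|L| = 3/√12, so θ ≈ 30.00°.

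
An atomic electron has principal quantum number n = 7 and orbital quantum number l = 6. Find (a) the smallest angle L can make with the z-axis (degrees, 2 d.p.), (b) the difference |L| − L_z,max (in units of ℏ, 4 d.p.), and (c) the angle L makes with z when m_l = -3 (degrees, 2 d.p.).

θ_min ≈ 22.21°; |L|−L_z,max ≈ 0.4807ℏ; θ(m_l=-3) ≈ 117.58°

cos θ_min = 6/√42, so θ_min ≈ 22.21°.
|L| − L_z,max = (√42 − 6)ℏ ≈ 0.4807ℏ.
For m_l = -3: cos θ = -3/√42, θ ≈ 117.58°.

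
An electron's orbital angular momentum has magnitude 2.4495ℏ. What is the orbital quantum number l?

l = 2

Since |L|² = l(l+1)ℏ², l(l+1) = 6.
Solving: l = 2.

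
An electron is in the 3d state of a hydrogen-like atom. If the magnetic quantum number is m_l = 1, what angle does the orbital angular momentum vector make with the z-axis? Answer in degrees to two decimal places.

θ ≈ 65.91°

The 3d subshell has l = 2.
|L| = ℏ√(l(l+1)) = √6 ℏ.
L_z = m_l ℏ = 1ℏ.
cos θ = L_z/|L| = 1/√6, so θ ≈ 65.91°.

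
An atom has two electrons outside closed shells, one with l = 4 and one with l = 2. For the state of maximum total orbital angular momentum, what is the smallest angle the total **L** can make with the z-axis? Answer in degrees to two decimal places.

L runs from |4 − 2| = 2 to 4 + 2 = 6.
L ∈ {2, 3, 4, 5, 6}.
The maximum is L = 6, with |L_tot| = ℏ√(6·7) = √42 ℏ.
The minimum angle with z is arccos(6/√42) ≈ 22.21°.

θ_min ≈ 22.21°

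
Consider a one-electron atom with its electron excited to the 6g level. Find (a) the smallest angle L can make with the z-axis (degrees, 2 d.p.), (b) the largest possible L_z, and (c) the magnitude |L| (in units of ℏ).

θ_min ≈ 26.57°; L_z,max = 4ℏ; |L| = 2√5 ℏ ≈ 4.472ℏ

The 6g level has l = 4.
cos θ_min = 4/√20, so θ_min ≈ 26.57°.
L_z,max = lℏ = 4ℏ.
|L| = ℏ√(4·5) = 2√5 ℏ ≈ 4.472ℏ.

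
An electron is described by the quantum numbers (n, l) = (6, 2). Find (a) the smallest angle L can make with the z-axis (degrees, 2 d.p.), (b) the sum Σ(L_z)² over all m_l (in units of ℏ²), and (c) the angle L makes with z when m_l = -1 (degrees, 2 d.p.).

θ_min ≈ 35.26°; Σ(L_z)² = 10 ℏ²; θ(m_l=-1) ≈ 114.09°

cos θ_min = 2/√6, so θ_min ≈ 35.26°.
Σ m_l² = 10, so Σ(L_z)² = 10 ℏ².
For m_l = -1: cos θ = -1/√6, θ ≈ 114.09°.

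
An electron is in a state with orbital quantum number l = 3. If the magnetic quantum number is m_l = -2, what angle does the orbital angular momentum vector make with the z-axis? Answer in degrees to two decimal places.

θ ≈ 125.26°

|L| = √(l(l+1)) ℏ = 2√3 ℏ.
L_z = m_l ℏ = −2ℏ.
cos θ = L_z/|L| = -2/√12, so θ ≈ 125.26°.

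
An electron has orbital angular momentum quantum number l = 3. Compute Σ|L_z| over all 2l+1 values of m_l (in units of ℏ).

Σ|L_z| = 12 ℏ

The allowed m_l values are -3, -2, -1, 0, 1, 2, 3.
Σ|m_l| = l(l+1) = 12.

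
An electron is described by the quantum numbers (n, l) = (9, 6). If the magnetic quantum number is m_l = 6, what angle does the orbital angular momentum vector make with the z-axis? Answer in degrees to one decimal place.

θ ≈ 22.2°

|L|² = l(l+1)ℏ² = 42ℏ², so |L| = √42 ℏ.
L_z = m_l ℏ = 6ℏ.
cos θ = L_z/|L| = 6/√42, so θ ≈ 22.2°.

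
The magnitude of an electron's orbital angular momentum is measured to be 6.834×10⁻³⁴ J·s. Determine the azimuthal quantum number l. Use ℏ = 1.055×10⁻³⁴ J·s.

l = 6

In units of ℏ, |L| ≈ 6.478.
Set l(l+1) = 41.96; the integer solution is l = 6.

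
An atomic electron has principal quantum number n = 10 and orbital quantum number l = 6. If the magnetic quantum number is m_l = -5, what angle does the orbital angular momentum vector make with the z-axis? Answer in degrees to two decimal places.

θ ≈ 140.49°

|L|² = l(l+1)ℏ² = 42ℏ², so |L| = √42 ℏ.
L_z = m_l ℏ = −5ℏ.
cos θ = L_z/|L| = -5/√42, so θ ≈ 140.49°.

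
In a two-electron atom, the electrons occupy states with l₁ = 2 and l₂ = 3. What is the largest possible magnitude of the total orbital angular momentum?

|L_tot|_max = √30 ℏ ≈ 5.477ℏ

The total orbital quantum number L ranges from |l₁ − l₂| to l₁ + l₂ in integer steps.
L ∈ {1, 2, 3, 4, 5}.
The largest magnitude corresponds to L = 5: |L_tot| = ℏ√(5·6) = √30 ℏ.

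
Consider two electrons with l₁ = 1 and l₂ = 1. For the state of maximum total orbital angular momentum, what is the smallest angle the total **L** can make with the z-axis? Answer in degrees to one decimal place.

L runs from |1 − 1| = 0 to 1 + 1 = 2.
So L can be 0, 1, 2.
The maximum is L = 2, with |L_tot| = ℏ√(2·3) = √6 ℏ.
The minimum angle with z is arccos(2/√6) ≈ 35.3°.

θ_min ≈ 35.3°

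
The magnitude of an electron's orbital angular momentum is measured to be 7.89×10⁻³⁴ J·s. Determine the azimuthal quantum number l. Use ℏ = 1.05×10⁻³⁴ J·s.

In units of ℏ, |L| ≈ 7.514.
(|L|/ℏ)² = l(l+1) ≈ 56.46 ⇒ l = 7.

l = 7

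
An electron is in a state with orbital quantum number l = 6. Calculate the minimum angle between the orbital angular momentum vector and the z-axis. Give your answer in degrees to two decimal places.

θ_min ≈ 22.21°

|L| = ℏ√(l(l+1)) = √42 ℏ.
The smallest angle corresponds to the largest L_z, i.e. m_l = l = 6, giving L_z = 6ℏ.
cos θ_min = 6/√42, so θ_min ≈ 22.21°.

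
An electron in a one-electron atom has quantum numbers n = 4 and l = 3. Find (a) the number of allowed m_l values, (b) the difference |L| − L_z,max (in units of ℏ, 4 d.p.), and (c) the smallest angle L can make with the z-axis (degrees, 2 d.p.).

7 values; |L|−L_z,max ≈ 0.4641ℏ; θ_min ≈ 30.00°

There are 2l+1 = 7 values of m_l.
|L| − L_z,max = (2√3 − 3)ℏ ≈ 0.4641ℏ.
cos θ_min = 3/√12, so θ_min ≈ 30.00°.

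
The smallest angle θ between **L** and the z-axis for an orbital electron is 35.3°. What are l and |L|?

cos²θ_min = l/(l+1) = 0.6661.
l = cos²θ/sin²θ ≈ 2.
Then |L| = ℏ√(2·3) = √6 ℏ.

l = 2, |L| = √6 ℏ ≈ 2.449ℏ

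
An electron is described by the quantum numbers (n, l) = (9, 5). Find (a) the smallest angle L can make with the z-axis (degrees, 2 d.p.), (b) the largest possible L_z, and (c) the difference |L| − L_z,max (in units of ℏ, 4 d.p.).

θ_min ≈ 24.09°; L_z,max = 5ℏ; |L|−L_z,max ≈ 0.4772ℏ

cos θ_min = 5/√30, so θ_min ≈ 24.09°.
L_z,max = lℏ = 5ℏ.
|L| − L_z,max = (√30 − 5)ℏ ≈ 0.4772ℏ.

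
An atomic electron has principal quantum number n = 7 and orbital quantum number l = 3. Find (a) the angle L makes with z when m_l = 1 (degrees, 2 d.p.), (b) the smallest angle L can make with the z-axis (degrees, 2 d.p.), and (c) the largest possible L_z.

For m_l = 1: cos θ = 1/√12, θ ≈ 73.22°.
cos θ_min = 3/√12, so θ_min ≈ 30.00°.
L_z,max = lℏ = 3ℏ.

θ(m_l=1) ≈ 73.22°; θ_min ≈ 30.00°; L_z,max = 3ℏ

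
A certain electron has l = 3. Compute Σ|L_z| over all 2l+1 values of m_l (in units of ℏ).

m_l runs from −3 to 3, i.e. {-3, -2, -1, 0, 1, 2, 3}.
Σ|m_l| = l(l+1) = 12.

Σ|L_z| = 12 ℏ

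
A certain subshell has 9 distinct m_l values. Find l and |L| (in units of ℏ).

9 = 2l + 1, so l = (9−1)/2 = 4.
Then |L| = √(l(l+1)) ℏ = 2√5 ℏ.

l = 4, |L| = 2√5 ℏ ≈ 4.472ℏ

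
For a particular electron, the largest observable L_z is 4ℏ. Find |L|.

L_z,max = lℏ, so l = 4.
|L| = √(l(l+1)) ℏ = 2√5 ℏ.

|L| = 2√5 ℏ ≈ 4.472ℏ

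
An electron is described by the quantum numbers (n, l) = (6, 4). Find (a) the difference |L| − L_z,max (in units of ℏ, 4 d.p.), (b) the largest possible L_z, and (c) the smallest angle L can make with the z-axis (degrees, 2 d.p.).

|L| − L_z,max = (2√5 − 4)ℏ ≈ 0.4721ℏ.
L_z,max = lℏ = 4ℏ.
cos θ_min = 4/√20, so θ_min ≈ 26.57°.

|L|−L_z,max ≈ 0.4721ℏ; L_z,max = 4ℏ; θ_min ≈ 26.57°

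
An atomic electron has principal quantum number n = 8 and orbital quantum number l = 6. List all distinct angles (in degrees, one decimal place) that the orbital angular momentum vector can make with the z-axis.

θ ∈ {22.2°, 39.5°, 51.9°, 62.4°, 72.0°, 81.1°, 90.0°, 98.9°, 108.0°, 117.6°, 128.1°, 140.5°, 157.8°}

|L|² = l(l+1)ℏ² = 42ℏ², so |L| = √42 ℏ.
cos θ = m_l/√42 for each m_l ∈ {-6, -5, -4, -3, -2, -1, 0, 1, 2, 3, 4, 5, 6}.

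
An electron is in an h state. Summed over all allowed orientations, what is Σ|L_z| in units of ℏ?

For an h orbital, l = 5.
m_l ∈ {-5, -4, -3, -2, -1, 0, 1, 2, 3, 4, 5}.
Σ|m_l| = l(l+1) = 30.

Σ|L_z| = 30 ℏ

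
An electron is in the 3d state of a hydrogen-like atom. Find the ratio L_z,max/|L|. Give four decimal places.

L_z,max/|L| = 0.8165

The 3d subshell has l = 2.
|L| = √6 ℏ ≈ 2.4495ℏ, while L_z,max = lℏ = 2ℏ.
L_z,max/|L| = 2/√6 = 0.8165.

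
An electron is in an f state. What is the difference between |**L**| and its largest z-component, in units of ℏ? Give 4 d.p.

|L| − L_z,max ≈ 0.4641ℏ

F corresponds to l = 3.
|L| = 2√3 ℏ ≈ 3.4641ℏ, while L_z,max = lℏ = 3ℏ.
The difference is (2√3 − 3)ℏ ≈ 0.4641ℏ.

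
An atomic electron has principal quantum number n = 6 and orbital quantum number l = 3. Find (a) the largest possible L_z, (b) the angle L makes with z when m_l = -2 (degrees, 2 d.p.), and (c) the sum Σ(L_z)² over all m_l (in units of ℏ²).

L_z,max = lℏ = 3ℏ.
For m_l = -2: cos θ = -2/√12, θ ≈ 125.26°.
Σ m_l² = 28, so Σ(L_z)² = 28 ℏ².

L_z,max = 3ℏ; θ(m_l=-2) ≈ 125.26°; Σ(L_z)² = 28 ℏ²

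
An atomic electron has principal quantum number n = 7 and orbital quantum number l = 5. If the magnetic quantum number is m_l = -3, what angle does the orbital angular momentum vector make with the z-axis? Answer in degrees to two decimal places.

θ ≈ 123.21°

|L| = √(l(l+1)) ℏ = √30 ℏ.
L_z = m_l ℏ = −3ℏ.
cos θ = L_z/|L| = -3/√30, so θ ≈ 123.21°.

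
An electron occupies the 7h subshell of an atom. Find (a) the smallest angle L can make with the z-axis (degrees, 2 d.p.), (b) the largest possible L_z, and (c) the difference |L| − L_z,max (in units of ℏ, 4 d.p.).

θ_min ≈ 24.09°; L_z,max = 5ℏ; |L|−L_z,max ≈ 0.4772ℏ

The 7h subshell has l = 5.
cos θ_min = 5/√30, so θ_min ≈ 24.09°.
L_z,max = lℏ = 5ℏ.
|L| − L_z,max = (√30 − 5)ℏ ≈ 0.4772ℏ.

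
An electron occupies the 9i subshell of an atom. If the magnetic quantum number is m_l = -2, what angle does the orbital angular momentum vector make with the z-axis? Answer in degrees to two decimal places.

The 9i subshell has l = 6.
|L|² = l(l+1)ℏ² = 42ℏ², so |L| = √42 ℏ.
L_z = m_l ℏ = −2ℏ.
cos θ = L_z/|L| = -2/√42, so θ ≈ 107.98°.

θ ≈ 107.98°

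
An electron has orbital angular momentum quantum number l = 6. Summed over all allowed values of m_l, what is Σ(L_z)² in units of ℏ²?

Σ(L_z)² = 182 ℏ²

m_l ∈ {-6, -5, -4, -3, -2, -1, 0, 1, 2, 3, 4, 5, 6}.
Σ m_l² = 2·(1 + 4 + 9 + 16 + 25 + 36) = 182.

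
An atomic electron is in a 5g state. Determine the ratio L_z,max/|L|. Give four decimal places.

The 5g subshell has l = 4.
|L| = 2√5 ℏ ≈ 4.4721ℏ, while L_z,max = lℏ = 4ℏ.
L_z,max/|L| = 4/√20 = 0.8944.

L_z,max/|L| = 0.8944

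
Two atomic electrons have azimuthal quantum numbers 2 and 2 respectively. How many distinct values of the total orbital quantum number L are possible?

L runs from |2 − 2| = 0 to 2 + 2 = 4.
L ∈ {0, 1, 2, 3, 4}.
That is 5 values.

5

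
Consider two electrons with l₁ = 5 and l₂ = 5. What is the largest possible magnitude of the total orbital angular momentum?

|L_tot|_max = √110 ℏ ≈ 10.488ℏ

Angular momentum addition gives L = |l₁ − l₂|, …, l₁ + l₂.
Allowed values: L = 0, 1, 2, 3, 4, 5, 6, 7, 8, 9, 10.
The largest magnitude corresponds to L = 10: |L_tot| = ℏ√(10·11) = √110 ℏ.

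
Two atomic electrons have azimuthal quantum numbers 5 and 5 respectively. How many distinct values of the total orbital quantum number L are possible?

11

L runs from |5 − 5| = 0 to 5 + 5 = 10.
So L can be 0, 1, 2, 3, 4, 5, 6, 7, 8, 9, 10.
That is 11 values.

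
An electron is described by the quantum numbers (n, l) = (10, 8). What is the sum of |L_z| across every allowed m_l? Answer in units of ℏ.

m_l ∈ {-8, -7, -6, -5, -4, -3, -2, -1, 0, 1, 2, 3, 4, 5, 6, 7, 8}.
Σ|m_l| = 2·8(8+1)/2 = 72.

Σ|L_z| = 72 ℏ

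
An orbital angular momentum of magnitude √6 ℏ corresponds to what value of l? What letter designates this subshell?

l = 2 (d orbital)

Since |L|² = l(l+1)ℏ², l(l+1) = 6.
The positive root is l = 2.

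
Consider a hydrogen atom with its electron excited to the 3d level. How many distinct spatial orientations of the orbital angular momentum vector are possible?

The 3d level has l = 2.
The number of m_l values is 2l + 1 = 2·2 + 1 = 5.

5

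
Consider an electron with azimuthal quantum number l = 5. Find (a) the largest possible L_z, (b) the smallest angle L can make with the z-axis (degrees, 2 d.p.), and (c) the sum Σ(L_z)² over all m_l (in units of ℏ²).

L_z,max = lℏ = 5ℏ.
cos θ_min = 5/√30, so θ_min ≈ 24.09°.
Σ m_l² = 110, so Σ(L_z)² = 110 ℏ².

L_z,max = 5ℏ; θ_min ≈ 24.09°; Σ(L_z)² = 110 ℏ²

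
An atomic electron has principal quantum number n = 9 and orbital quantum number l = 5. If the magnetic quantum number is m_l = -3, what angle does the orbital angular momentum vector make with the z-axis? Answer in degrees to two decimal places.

|L| = ℏ√(l(l+1)) = √30 ℏ.
L_z = m_l ℏ = −3ℏ.
cos θ = L_z/|L| = -3/√30, so θ ≈ 123.21°.

θ ≈ 123.21°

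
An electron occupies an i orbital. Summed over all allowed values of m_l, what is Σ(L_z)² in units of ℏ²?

Σ(L_z)² = 182 ℏ²

For an i orbital, l = 6.
m_l ∈ {-6, -5, -4, -3, -2, -1, 0, 1, 2, 3, 4, 5, 6}.
Summing m² from −6 to 6: Σ m_l² = 182.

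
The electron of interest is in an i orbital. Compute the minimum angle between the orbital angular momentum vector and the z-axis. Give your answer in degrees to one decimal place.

θ_min ≈ 22.2°

An i state has l = 6.
|L| = ℏ√(l(l+1)) = √42 ℏ.
The smallest angle corresponds to the largest L_z, i.e. m_l = l = 6, giving L_z = 6ℏ.
cos θ_min = 6/√42, so θ_min ≈ 22.2°.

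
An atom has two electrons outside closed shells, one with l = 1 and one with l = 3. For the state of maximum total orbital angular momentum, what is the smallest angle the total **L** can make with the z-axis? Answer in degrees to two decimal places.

Angular momentum addition gives L = |l₁ − l₂|, …, l₁ + l₂.
So L can be 2, 3, 4.
The maximum is L = 4, with |L_tot| = ℏ√(4·5) = 2√5 ℏ.
The minimum angle with z is arccos(4/√20) ≈ 26.57°.

θ_min ≈ 26.57°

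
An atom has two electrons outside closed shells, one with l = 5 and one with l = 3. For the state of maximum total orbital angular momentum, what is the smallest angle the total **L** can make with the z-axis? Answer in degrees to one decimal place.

θ_min ≈ 19.5°

By the triangle rule, |l₁ − l₂| ≤ L ≤ l₁ + l₂.
Allowed values: L = 2, 3, 4, 5, 6, 7, 8.
The maximum is L = 8, with |L_tot| = ℏ√(8·9) = 6√2 ℏ.
The minimum angle with z is arccos(8/√72) ≈ 19.5°.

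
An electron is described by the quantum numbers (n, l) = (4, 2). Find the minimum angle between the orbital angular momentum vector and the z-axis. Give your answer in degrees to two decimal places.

|L| = ℏ√(l(l+1)) = √6 ℏ.
The smallest angle corresponds to the largest L_z, i.e. m_l = l = 2, giving L_z = 2ℏ.
cos θ_min = 2/√6, so θ_min ≈ 35.26°.

θ_min ≈ 35.26°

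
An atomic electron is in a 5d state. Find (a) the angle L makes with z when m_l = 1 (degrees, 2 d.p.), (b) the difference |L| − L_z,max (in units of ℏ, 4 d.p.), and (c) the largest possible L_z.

θ(m_l=1) ≈ 65.91°; |L|−L_z,max ≈ 0.4495ℏ; L_z,max = 2ℏ

For 5d, l = 2.
For m_l = 1: cos θ = 1/√6, θ ≈ 65.91°.
|L| − L_z,max = (√6 − 2)ℏ ≈ 0.4495ℏ.
L_z,max = lℏ = 2ℏ.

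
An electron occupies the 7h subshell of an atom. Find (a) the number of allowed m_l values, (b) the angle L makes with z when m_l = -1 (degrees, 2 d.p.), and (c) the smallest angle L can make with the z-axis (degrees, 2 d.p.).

7h means n = 7, l = 5.
There are 2l+1 = 11 values of m_l.
For m_l = -1: cos θ = -1/√30, θ ≈ 100.52°.
cos θ_min = 5/√30, so θ_min ≈ 24.09°.

11 values; θ(m_l=-1) ≈ 100.52°; θ_min ≈ 24.09°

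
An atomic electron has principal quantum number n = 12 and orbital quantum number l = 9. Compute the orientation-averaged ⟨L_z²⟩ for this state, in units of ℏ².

The allowed m_l values are -9, -8, -7, -6, -5, -4, -3, -2, -1, 0, 1, 2, 3, 4, 5, 6, 7, 8, 9.
Average of L_z² over 19 states: 570/19 ℏ² = 30 ℏ².

⟨L_z²⟩ = 30 ℏ²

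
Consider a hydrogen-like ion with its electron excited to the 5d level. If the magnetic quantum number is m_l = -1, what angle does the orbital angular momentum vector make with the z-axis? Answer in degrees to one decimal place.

θ ≈ 114.1°

The 5d level has l = 2.
|L| = √(l(l+1)) ℏ = √6 ℏ.
L_z = m_l ℏ = −1ℏ.
cos θ = L_z/|L| = -1/√6, so θ ≈ 114.1°.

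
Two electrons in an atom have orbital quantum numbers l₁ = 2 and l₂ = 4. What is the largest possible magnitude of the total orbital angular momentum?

|L_tot|_max = √42 ℏ ≈ 6.481ℏ

The total orbital quantum number L ranges from |l₁ − l₂| to l₁ + l₂ in integer steps.
Allowed values: L = 2, 3, 4, 5, 6.
The largest magnitude corresponds to L = 6: |L_tot| = ℏ√(6·7) = √42 ℏ.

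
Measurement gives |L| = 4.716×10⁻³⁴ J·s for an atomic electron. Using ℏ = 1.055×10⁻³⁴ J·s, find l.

In units of ℏ, |L| ≈ 4.470.
(|L|/ℏ)² = l(l+1) ≈ 19.98 ⇒ l = 4.

l = 4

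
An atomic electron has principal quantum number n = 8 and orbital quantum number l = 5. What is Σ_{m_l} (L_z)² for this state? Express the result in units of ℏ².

Σ(L_z)² = 110 ℏ²

The allowed m_l values are -5, -4, -3, -2, -1, 0, 1, 2, 3, 4, 5.
Σ m_l² = 2·(1 + 4 + 9 + 16 + 25) = 110.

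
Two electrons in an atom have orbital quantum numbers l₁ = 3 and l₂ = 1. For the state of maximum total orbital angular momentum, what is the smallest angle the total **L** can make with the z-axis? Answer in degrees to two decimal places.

θ_min ≈ 26.57°

Angular momentum addition gives L = |l₁ − l₂|, …, l₁ + l₂.
Allowed values: L = 2, 3, 4.
The maximum is L = 4, with |L_tot| = ℏ√(4·5) = 2√5 ℏ.
The minimum angle with z is arccos(4/√20) ≈ 26.57°.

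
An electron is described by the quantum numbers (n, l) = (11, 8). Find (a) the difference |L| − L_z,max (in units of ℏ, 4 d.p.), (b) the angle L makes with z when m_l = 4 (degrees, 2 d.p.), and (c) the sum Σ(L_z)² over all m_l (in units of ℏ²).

|L| − L_z,max = (6√2 − 8)ℏ ≈ 0.4853ℏ.
For m_l = 4: cos θ = 4/√72, θ ≈ 61.87°.
Σ m_l² = 408, so Σ(L_z)² = 408 ℏ².

|L|−L_z,max ≈ 0.4853ℏ; θ(m_l=4) ≈ 61.87°; Σ(L_z)² = 408 ℏ²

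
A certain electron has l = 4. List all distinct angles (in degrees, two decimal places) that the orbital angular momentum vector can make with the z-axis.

|L| = √(l(l+1)) ℏ = 2√5 ℏ.
cos θ = m_l/√20 for each m_l ∈ {-4, -3, -2, -1, 0, 1, 2, 3, 4}.

θ ∈ {26.57°, 47.87°, 63.43°, 77.08°, 90.00°, 102.92°, 116.57°, 132.13°, 153.43°}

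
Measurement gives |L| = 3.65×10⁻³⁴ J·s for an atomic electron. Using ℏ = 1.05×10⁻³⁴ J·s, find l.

l = 3

In units of ℏ, |L| ≈ 3.476.
(|L|/ℏ)² = l(l+1) ≈ 12.08 ⇒ l = 3.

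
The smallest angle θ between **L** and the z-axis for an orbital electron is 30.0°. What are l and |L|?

l = 3, |L| = 2√3 ℏ ≈ 3.464ℏ

cos²θ_min = l/(l+1) = 0.7500.
Thus l = 0.7500/(1 − 0.7500) ≈ 3.
Then |L| = ℏ√(3·4) = 2√3 ℏ.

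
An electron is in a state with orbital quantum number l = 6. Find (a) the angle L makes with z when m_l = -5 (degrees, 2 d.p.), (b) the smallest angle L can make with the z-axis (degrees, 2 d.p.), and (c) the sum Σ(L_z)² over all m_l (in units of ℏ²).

θ(m_l=-5) ≈ 140.49°; θ_min ≈ 22.21°; Σ(L_z)² = 182 ℏ²

For m_l = -5: cos θ = -5/√42, θ ≈ 140.49°.
cos θ_min = 6/√42, so θ_min ≈ 22.21°.
Σ m_l² = 182, so Σ(L_z)² = 182 ℏ².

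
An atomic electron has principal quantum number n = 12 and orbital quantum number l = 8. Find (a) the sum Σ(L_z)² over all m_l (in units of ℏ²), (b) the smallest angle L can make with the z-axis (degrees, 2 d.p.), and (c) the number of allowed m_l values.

Σ m_l² = 408, so Σ(L_z)² = 408 ℏ².
cos θ_min = 8/√72, so θ_min ≈ 19.47°.
There are 2l+1 = 17 values of m_l.

Σ(L_z)² = 408 ℏ²; θ_min ≈ 19.47°; 17 values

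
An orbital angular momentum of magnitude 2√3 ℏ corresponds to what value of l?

|L| = ℏ√(l(l+1)), so l(l+1) = 12.
The positive root is l = 3.

l = 3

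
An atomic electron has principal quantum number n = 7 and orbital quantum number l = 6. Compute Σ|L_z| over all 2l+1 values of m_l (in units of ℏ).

The allowed m_l values are -6, -5, -4, -3, -2, -1, 0, 1, 2, 3, 4, 5, 6.
Σ|m_l| = 2(1+2+…+6) = 42.

Σ|L_z| = 42 ℏ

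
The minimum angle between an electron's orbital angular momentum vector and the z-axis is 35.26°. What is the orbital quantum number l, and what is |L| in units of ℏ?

l = 2, |L| = √6 ℏ ≈ 2.449ℏ

At minimum angle, m_l = l, so cos θ = l/√(l(l+1)); cos²θ = l/(l+1) = 0.6667.
Solving: l = 2.
Then |L| = ℏ√(2·3) = √6 ℏ.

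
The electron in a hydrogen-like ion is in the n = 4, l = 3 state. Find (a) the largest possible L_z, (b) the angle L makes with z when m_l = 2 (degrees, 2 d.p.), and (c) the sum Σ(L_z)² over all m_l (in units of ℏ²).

L_z,max = lℏ = 3ℏ.
For m_l = 2: cos θ = 2/√12, θ ≈ 54.74°.
Σ m_l² = 28, so Σ(L_z)² = 28 ℏ².

L_z,max = 3ℏ; θ(m_l=2) ≈ 54.74°; Σ(L_z)² = 28 ℏ²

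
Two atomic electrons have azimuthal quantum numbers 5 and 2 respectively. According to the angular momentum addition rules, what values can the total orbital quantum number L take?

By the triangle rule, |l₁ − l₂| ≤ L ≤ l₁ + l₂.
L ∈ {3, 4, 5, 6, 7}.

L = 3, 4, 5, 6, 7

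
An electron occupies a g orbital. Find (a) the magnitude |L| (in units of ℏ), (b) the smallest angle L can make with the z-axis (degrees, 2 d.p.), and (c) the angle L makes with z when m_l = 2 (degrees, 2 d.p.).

|L| = 2√5 ℏ ≈ 4.472ℏ; θ_min ≈ 26.57°; θ(m_l=2) ≈ 63.43°

G corresponds to l = 4.
|L| = ℏ√(4·5) = 2√5 ℏ ≈ 4.472ℏ.
cos θ_min = 4/√20, so θ_min ≈ 26.57°.
For m_l = 2: cos θ = 2/√20, θ ≈ 63.43°.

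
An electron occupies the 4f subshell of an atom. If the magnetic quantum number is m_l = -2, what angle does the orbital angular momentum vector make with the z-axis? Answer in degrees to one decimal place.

4f means n = 4, l = 3.
|L|² = l(l+1)ℏ² = 12ℏ², so |L| = 2√3 ℏ.
L_z = m_l ℏ = −2ℏ.
cos θ = L_z/|L| = -2/√12, so θ ≈ 125.3°.

θ ≈ 125.3°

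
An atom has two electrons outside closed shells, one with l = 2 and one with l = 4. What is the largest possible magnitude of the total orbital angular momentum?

|L_tot|_max = √42 ℏ ≈ 6.481ℏ

The total orbital quantum number L ranges from |l₁ − l₂| to l₁ + l₂ in integer steps.
Allowed values: L = 2, 3, 4, 5, 6.
The largest magnitude corresponds to L = 6: |L_tot| = ℏ√(6·7) = √42 ℏ.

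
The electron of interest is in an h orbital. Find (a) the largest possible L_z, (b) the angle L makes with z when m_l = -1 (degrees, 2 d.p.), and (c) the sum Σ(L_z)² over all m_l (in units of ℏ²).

The letter h corresponds to l = 5.
L_z,max = lℏ = 5ℏ.
For m_l = -1: cos θ = -1/√30, θ ≈ 100.52°.
Σ m_l² = 110, so Σ(L_z)² = 110 ℏ².

L_z,max = 5ℏ; θ(m_l=-1) ≈ 100.52°; Σ(L_z)² = 110 ℏ²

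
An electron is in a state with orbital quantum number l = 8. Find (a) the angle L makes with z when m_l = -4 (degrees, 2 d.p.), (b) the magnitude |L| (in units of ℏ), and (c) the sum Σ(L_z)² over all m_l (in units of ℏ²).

For m_l = -4: cos θ = -4/√72, θ ≈ 118.13°.
|L| = ℏ√(8·9) = 6√2 ℏ ≈ 8.485ℏ.
Σ m_l² = 408, so Σ(L_z)² = 408 ℏ².

θ(m_l=-4) ≈ 118.13°; |L| = 6√2 ℏ ≈ 8.485ℏ; Σ(L_z)² = 408 ℏ²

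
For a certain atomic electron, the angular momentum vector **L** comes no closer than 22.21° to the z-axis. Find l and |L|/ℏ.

l = 6, |L| = √42 ℏ ≈ 6.481ℏ

cos²θ_min = l/(l+1) = 0.8571.
Solving: l = 6.
Then |L| = ℏ√(6·7) = √42 ℏ.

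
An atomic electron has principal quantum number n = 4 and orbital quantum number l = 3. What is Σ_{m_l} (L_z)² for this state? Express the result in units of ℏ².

Σ(L_z)² = 28 ℏ²

The allowed m_l values are -3, -2, -1, 0, 1, 2, 3.
Σ m_l² = l(l+1)(2l+1)/3 = 3·4·7/3 = 28.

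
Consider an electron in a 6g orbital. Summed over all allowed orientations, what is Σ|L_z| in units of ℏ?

Σ|L_z| = 20 ℏ

For 6g, l = 4.
m_l runs from −4 to 4, i.e. {-4, -3, -2, -1, 0, 1, 2, 3, 4}.
Σ|m_l| = 2·4(4+1)/2 = 20.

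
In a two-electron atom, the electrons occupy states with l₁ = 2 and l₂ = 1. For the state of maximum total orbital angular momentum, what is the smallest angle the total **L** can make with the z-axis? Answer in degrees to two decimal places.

θ_min ≈ 30.00°

L runs from |2 − 1| = 1 to 2 + 1 = 3.
L ∈ {1, 2, 3}.
The maximum is L = 3, with |L_tot| = ℏ√(3·4) = 2√3 ℏ.
The minimum angle with z is arccos(3/√12) ≈ 30.00°.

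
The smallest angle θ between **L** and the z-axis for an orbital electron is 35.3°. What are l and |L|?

cos²θ_min = l/(l+1) = 0.6661.
l = cos²θ/sin²θ ≈ 2.
Then |L| = ℏ√(2·3) = √6 ℏ.

l = 2, |L| = √6 ℏ ≈ 2.449ℏ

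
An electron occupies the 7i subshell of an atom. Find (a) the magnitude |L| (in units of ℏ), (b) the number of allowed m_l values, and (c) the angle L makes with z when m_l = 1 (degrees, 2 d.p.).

The 7i subshell has l = 6.
|L| = ℏ√(6·7) = √42 ℏ ≈ 6.481ℏ.
There are 2l+1 = 13 values of m_l.
For m_l = 1: cos θ = 1/√42, θ ≈ 81.12°.

|L| = √42 ℏ ≈ 6.481ℏ; 13 values; θ(m_l=1) ≈ 81.12°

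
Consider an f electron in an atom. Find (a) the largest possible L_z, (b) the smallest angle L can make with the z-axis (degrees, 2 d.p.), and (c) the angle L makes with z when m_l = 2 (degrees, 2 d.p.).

An f state has l = 3.
L_z,max = lℏ = 3ℏ.
cos θ_min = 3/√12, so θ_min ≈ 30.00°.
For m_l = 2: cos θ = 2/√12, θ ≈ 54.74°.

L_z,max = 3ℏ; θ_min ≈ 30.00°; θ(m_l=2) ≈ 54.74°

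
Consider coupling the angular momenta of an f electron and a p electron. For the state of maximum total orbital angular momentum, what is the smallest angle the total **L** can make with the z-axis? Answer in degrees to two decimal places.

θ_min ≈ 26.57°

Angular momentum addition gives L = |l₁ − l₂|, …, l₁ + l₂.
So L can be 2, 3, 4.
The maximum is L = 4, with |L_tot| = ℏ√(4·5) = 2√5 ℏ.
The minimum angle with z is arccos(4/√20) ≈ 26.57°.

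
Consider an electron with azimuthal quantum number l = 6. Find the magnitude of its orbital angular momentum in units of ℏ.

|L| = ℏ√(l(l+1)) = ℏ√(6·7) = √42 ℏ

|L| = √42 ℏ ≈ 6.481ℏ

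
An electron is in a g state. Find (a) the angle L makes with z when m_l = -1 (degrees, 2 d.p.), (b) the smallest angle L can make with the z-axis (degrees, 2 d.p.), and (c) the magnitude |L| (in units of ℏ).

G corresponds to l = 4.
For m_l = -1: cos θ = -1/√20, θ ≈ 102.92°.
cos θ_min = 4/√20, so θ_min ≈ 26.57°.
|L| = ℏ√(4·5) = 2√5 ℏ ≈ 4.472ℏ.

θ(m_l=-1) ≈ 102.92°; θ_min ≈ 26.57°; |L| = 2√5 ℏ ≈ 4.472ℏ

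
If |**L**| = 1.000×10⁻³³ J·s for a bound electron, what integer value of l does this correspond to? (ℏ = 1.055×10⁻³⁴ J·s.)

l = 9

|L|/ℏ = (1.000×10⁻³³)/(1.055×10⁻³⁴) ≈ 9.479.
(|L|/ℏ)² = l(l+1) ≈ 89.85 ⇒ l = 9.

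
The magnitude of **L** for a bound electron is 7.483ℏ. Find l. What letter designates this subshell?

Since |L|² = l(l+1)ℏ², l(l+1) = 56.
The positive root is l = 7.

l = 7 (k orbital)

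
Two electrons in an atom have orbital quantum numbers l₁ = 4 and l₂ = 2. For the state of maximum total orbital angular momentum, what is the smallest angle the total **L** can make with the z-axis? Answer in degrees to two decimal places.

By the triangle rule, |l₁ − l₂| ≤ L ≤ l₁ + l₂.
Allowed values: L = 2, 3, 4, 5, 6.
The maximum is L = 6, with |L_tot| = ℏ√(6·7) = √42 ℏ.
The minimum angle with z is arccos(6/√42) ≈ 22.21°.

θ_min ≈ 22.21°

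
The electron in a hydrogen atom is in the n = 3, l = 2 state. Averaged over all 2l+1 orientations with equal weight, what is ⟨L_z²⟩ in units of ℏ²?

m_l runs from −2 to 2, i.e. {-2, -1, 0, 1, 2}.
Average of L_z² over 5 states: 10/5 ℏ² = 2 ℏ².

⟨L_z²⟩ = 2 ℏ²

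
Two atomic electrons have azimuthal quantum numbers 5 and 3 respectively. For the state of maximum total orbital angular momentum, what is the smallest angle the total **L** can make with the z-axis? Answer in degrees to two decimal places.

θ_min ≈ 19.47°

The total orbital quantum number L ranges from |l₁ − l₂| to l₁ + l₂ in integer steps.
L ∈ {2, 3, 4, 5, 6, 7, 8}.
The maximum is L = 8, with |L_tot| = ℏ√(8·9) = 6√2 ℏ.
The minimum angle with z is arccos(8/√72) ≈ 19.47°.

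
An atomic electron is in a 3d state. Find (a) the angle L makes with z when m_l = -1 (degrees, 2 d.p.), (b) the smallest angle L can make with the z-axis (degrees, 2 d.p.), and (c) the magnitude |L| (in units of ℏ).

θ(m_l=-1) ≈ 114.09°; θ_min ≈ 35.26°; |L| = √6 ℏ ≈ 2.449ℏ

The 3d subshell has l = 2.
For m_l = -1: cos θ = -1/√6, θ ≈ 114.09°.
cos θ_min = 2/√6, so θ_min ≈ 35.26°.
|L| = ℏ√(2·3) = √6 ℏ ≈ 2.449ℏ.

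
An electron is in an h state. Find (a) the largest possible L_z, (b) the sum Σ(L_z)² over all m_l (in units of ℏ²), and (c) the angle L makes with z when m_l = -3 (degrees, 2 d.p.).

L_z,max = 5ℏ; Σ(L_z)² = 110 ℏ²; θ(m_l=-3) ≈ 123.21°

H corresponds to l = 5.
L_z,max = lℏ = 5ℏ.
Σ m_l² = 110, so Σ(L_z)² = 110 ℏ².
For m_l = -3: cos θ = -3/√30, θ ≈ 123.21°.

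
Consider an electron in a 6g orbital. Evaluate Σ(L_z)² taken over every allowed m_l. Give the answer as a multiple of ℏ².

6g means n = 6, l = 4.
m_l runs from −4 to 4, i.e. {-4, -3, -2, -1, 0, 1, 2, 3, 4}.
Σ m_l² = l(l+1)(2l+1)/3 = 4·5·9/3 = 60.

Σ(L_z)² = 60 ℏ²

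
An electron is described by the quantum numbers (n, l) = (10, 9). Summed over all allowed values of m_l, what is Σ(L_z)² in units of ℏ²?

m_l ∈ {-9, -8, -7, -6, -5, -4, -3, -2, -1, 0, 1, 2, 3, 4, 5, 6, 7, 8, 9}.
Σ m_l² = 2·(1 + 4 + 9 + 16 + 25 + 36 + 49 + 64 + 81) = 570.

Σ(L_z)² = 570 ℏ²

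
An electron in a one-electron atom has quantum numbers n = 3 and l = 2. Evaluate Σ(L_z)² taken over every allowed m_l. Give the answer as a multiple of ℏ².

m_l runs from −2 to 2, i.e. {-2, -1, 0, 1, 2}.
Summing m² from −2 to 2: Σ m_l² = 10.

Σ(L_z)² = 10 ℏ²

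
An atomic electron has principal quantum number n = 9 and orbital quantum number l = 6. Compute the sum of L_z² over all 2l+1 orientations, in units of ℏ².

Σ(L_z)² = 182 ℏ²

m_l runs from −6 to 6, i.e. {-6, -5, -4, -3, -2, -1, 0, 1, 2, 3, 4, 5, 6}.
Σ m_l² = l(l+1)(2l+1)/3 = 6·7·13/3 = 182.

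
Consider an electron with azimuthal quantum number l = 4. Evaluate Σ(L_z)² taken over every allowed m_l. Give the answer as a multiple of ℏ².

The allowed m_l values are -4, -3, -2, -1, 0, 1, 2, 3, 4.
Summing m² from −4 to 4: Σ m_l² = 60.

Σ(L_z)² = 60 ℏ²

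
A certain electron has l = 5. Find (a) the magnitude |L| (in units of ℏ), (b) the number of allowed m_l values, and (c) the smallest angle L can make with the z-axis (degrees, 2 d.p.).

|L| = √30 ℏ ≈ 5.477ℏ; 11 values; θ_min ≈ 24.09°

|L| = ℏ√(5·6) = √30 ℏ ≈ 5.477ℏ.
There are 2l+1 = 11 values of m_l.
cos θ_min = 5/√30, so θ_min ≈ 24.09°.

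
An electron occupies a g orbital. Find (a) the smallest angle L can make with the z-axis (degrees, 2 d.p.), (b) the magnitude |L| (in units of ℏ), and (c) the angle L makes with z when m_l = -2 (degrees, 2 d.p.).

θ_min ≈ 26.57°; |L| = 2√5 ℏ ≈ 4.472ℏ; θ(m_l=-2) ≈ 116.57°

For a g orbital, l = 4.
cos θ_min = 4/√20, so θ_min ≈ 26.57°.
|L| = ℏ√(4·5) = 2√5 ℏ ≈ 4.472ℏ.
For m_l = -2: cos θ = -2/√20, θ ≈ 116.57°.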